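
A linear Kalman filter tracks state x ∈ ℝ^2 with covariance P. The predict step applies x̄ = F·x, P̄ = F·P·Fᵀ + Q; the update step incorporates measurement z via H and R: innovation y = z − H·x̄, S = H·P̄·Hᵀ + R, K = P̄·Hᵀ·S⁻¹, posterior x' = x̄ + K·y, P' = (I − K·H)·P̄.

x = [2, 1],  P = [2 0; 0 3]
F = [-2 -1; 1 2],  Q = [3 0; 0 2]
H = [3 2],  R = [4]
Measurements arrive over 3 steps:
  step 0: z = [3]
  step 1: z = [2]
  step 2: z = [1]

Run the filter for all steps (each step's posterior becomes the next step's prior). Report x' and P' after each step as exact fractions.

step 0: x̄ = F·x = [-5, 4]
step 0: P̄ = F·P·Fᵀ + Q = [14 -10; -10 16]
step 0: y = z − H·x̄ = [10]
step 0: S = H·P̄·Hᵀ + R = [74]
step 0: K = P̄·Hᵀ·S⁻¹ = [11/37; 1/37]
step 0: x' = x̄ + K·y = [-75/37, 158/37]
step 0: P' = (I − K·H)·P̄ = [276/37 -392/37; -392/37 590/37]
step 1: x̄ = F·x = [-8/37, 241/37]
step 1: P̄ = F·P·Fᵀ + Q = [237/37 228/37; 228/37 1142/37]
step 1: y = z − H·x̄ = [-384/37]
step 1: S = H·P̄·Hᵀ + R = [9585/37]
step 1: K = P̄·Hᵀ·S⁻¹ = [389/3195; 2968/9585]
step 1: x' = x̄ + K·y = [-1576/1065, 10543/3195]
step 1: P' = (I − K·H)·P̄ = [2732/1065 -11516/3195; -11516/3195 57758/9585]
step 2: x̄ = F·x = [-1087/3195, 16358/3195]
step 2: P̄ = F·P·Fᵀ + Q = [46673/9585 8048/9585; 8048/9585 136598/9585]
step 2: y = z − H·x̄ = [-5252/639]
step 2: S = H·P̄·Hᵀ + R = [220273/1917]
step 2: K = P̄·Hᵀ·S⁻¹ = [31223/220273; 59468/220273]
step 2: x' = x̄ + K·y = [-1657829/1101365, 3194986/1101365]
step 2: P' = (I − K·H)·P̄ = [2820252/1101365 -3918148/1101365; -3918148/1101365 6471902/1101365]

step 0: x' = [-75/37, 158/37], P' = [276/37 -392/37; -392/37 590/37]
step 1: x' = [-1576/1065, 10543/3195], P' = [2732/1065 -11516/3195; -11516/3195 57758/9585]
step 2: x' = [-1657829/1101365, 3194986/1101365], P' = [2820252/1101365 -3918148/1101365; -3918148/1101365 6471902/1101365]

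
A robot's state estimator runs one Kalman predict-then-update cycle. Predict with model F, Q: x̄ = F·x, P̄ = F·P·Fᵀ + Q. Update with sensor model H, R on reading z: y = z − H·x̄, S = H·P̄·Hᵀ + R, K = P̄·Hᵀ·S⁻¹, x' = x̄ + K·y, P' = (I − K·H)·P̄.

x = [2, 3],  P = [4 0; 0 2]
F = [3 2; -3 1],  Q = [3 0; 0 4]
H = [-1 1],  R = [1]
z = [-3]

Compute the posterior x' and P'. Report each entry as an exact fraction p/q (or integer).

x̄ = F·x = [12, -3]
P̄ = F·P·Fᵀ + Q = [47 -32; -32 42]
y = z − H·x̄ = [12]
S = H·P̄·Hᵀ + R = [154]
K = P̄·Hᵀ·S⁻¹ = [-79/154; 37/77]
x' = x̄ + K·y = [450/77, 213/77]
P' = (I − K·H)·P̄ = [997/154 459/77; 459/77 496/77]

x' = [450/77, 213/77]
P' = [997/154 459/77; 459/77 496/77]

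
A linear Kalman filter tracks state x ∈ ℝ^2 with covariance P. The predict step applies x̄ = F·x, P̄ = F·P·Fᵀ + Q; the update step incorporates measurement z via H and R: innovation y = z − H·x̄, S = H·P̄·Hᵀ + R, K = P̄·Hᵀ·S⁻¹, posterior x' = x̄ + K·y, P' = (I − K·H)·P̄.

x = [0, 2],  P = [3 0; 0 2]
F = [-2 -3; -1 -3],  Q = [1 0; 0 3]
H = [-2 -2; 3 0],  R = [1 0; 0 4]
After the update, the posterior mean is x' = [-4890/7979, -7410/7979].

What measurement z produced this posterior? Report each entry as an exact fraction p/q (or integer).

z = [3, -2]

x̄ = F·x = [-6, -6]
P̄ = F·P·Fᵀ + Q = [31 24; 24 24]
S = H·P̄·Hᵀ + R = [413 -330; -330 283]
K = P̄·Hᵀ·S⁻¹ = [-440/7979 2109/7979; -3408/7979 -1944/7979]
x' − x̄ = [42984/7979, 40464/7979] = K·y
y = (KᵀK)⁻¹·Kᵀ·(x' − x̄) = [-21, 16]
z = y + H·x̄ = [-21, 16] + [24, -18] = [3, -2]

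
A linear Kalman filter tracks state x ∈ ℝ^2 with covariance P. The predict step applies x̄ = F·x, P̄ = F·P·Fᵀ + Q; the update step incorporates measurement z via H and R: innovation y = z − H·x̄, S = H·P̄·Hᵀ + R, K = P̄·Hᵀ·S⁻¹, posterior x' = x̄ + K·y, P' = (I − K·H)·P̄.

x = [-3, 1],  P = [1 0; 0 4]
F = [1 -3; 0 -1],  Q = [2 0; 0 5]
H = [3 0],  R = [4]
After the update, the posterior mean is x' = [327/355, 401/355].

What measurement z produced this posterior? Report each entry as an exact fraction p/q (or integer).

z = [3]

x̄ = F·x = [-6, -1]
P̄ = F·P·Fᵀ + Q = [39 12; 12 9]
S = H·P̄·Hᵀ + R = [355]
K = P̄·Hᵀ·S⁻¹ = [117/355; 36/355]
x' − x̄ = [2457/355, 756/355] = K·y
y = (KᵀK)⁻¹·Kᵀ·(x' − x̄) = [21]
z = y + H·x̄ = [21] + [-18] = [3]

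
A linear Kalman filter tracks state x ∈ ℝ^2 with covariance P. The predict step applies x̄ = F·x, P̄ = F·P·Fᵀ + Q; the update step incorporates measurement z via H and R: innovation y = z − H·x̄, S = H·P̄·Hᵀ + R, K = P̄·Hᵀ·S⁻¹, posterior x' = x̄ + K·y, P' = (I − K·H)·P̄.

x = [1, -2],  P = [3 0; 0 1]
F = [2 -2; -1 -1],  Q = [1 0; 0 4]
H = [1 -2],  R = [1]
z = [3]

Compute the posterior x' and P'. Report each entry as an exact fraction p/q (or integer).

x' = [371/66, 43/33]
P' = [497/66 118/33; 118/33 64/33]

x̄ = F·x = [6, 1]
P̄ = F·P·Fᵀ + Q = [17 -4; -4 8]
y = z − H·x̄ = [-1]
S = H·P̄·Hᵀ + R = [66]
K = P̄·Hᵀ·S⁻¹ = [25/66; -10/33]
x' = x̄ + K·y = [371/66, 43/33]
P' = (I − K·H)·P̄ = [497/66 118/33; 118/33 64/33]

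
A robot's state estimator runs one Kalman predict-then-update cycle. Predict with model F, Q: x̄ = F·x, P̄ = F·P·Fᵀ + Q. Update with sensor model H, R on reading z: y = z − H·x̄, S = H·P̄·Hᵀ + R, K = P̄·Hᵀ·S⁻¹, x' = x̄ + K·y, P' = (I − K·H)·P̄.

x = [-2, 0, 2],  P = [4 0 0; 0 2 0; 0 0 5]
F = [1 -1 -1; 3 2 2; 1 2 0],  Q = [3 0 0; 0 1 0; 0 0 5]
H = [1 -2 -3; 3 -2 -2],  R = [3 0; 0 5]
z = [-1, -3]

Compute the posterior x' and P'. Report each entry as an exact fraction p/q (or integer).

x' = [-33783/25777, -1522/25777, -8429/51554]
P' = [52748/25777 84094/25777 -30007/25777; 84094/25777 273905/25777 -147404/25777; -30007/25777 -147404/25777 189167/51554]

x̄ = F·x = [-4, -2, -2]
P̄ = F·P·Fᵀ + Q = [14 -2 0; -2 65 20; 0 20 17]
y = z − H·x̄ = [-7, 1]
S = H·P̄·Hᵀ + R = [678 620; 620 643]
K = P̄·Hᵀ·S⁻¹ = [-8473/25777 10014/25777; -7168/25777 -144/25777; -12633/51554 3124/25777]
x' = x̄ + K·y = [-33783/25777, -1522/25777, -8429/51554]
P' = (I − K·H)·P̄ = [52748/25777 84094/25777 -30007/25777; 84094/25777 273905/25777 -147404/25777; -30007/25777 -147404/25777 189167/51554]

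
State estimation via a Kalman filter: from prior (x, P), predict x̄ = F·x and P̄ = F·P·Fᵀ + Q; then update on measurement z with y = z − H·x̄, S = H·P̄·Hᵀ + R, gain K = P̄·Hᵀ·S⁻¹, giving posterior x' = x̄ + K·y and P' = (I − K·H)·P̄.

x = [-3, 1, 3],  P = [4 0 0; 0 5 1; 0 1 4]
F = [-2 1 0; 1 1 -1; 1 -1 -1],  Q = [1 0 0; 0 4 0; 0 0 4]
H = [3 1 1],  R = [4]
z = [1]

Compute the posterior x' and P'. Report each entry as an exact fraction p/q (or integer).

x' = [277/67, -359/67, -389/67]
P' = [322/67 -412/67 -458/67; -412/67 987/67 261/67; -458/67 261/67 1073/67]

x̄ = F·x = [7, -5, -7]
P̄ = F·P·Fᵀ + Q = [22 -4 -14; -4 15 3; -14 3 19]
y = z − H·x̄ = [-8]
S = H·P̄·Hᵀ + R = [134]
K = P̄·Hᵀ·S⁻¹ = [24/67; 3/67; -10/67]
x' = x̄ + K·y = [277/67, -359/67, -389/67]
P' = (I − K·H)·P̄ = [322/67 -412/67 -458/67; -412/67 987/67 261/67; -458/67 261/67 1073/67]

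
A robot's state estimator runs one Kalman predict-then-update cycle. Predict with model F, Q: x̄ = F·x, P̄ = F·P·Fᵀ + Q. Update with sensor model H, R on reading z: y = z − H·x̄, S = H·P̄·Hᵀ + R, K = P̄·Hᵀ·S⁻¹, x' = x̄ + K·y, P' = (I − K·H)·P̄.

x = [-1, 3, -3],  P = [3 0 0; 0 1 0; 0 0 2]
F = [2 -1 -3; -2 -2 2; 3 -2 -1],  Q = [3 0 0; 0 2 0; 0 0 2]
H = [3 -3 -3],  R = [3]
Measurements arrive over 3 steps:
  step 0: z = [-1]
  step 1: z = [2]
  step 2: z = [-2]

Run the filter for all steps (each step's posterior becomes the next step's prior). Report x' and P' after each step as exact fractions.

step 0: x̄ = F·x = [4, -10, -6]
step 0: P̄ = F·P·Fᵀ + Q = [34 -22 26; -22 26 -18; 26 -18 35]
step 0: y = z − H·x̄ = [-61]
step 0: S = H·P̄·Hᵀ + R = [462]
step 0: K = P̄·Hᵀ·S⁻¹ = [15/77; -15/77; 9/154]
step 0: x' = x̄ + K·y = [-607/77, 145/77, -1473/154]
step 0: P' = (I − K·H)·P̄ = [1268/77 -344/77 1597/77; -344/77 652/77 -981/77; 1597/77 -981/77 5147/154]
step 1: x̄ = F·x = [243/22, -549/77, -2749/154]
step 1: P̄ = F·P·Fᵀ + Q = [1555/22 -925/11 -1541/22; -925/11 10448/77 5279/77; -1541/22 5279/77 14739/154]
step 1: y = z − H·x̄ = [-8168/77]
step 1: S = H·P̄·Hᵀ + R = [518226/77]
step 1: K = P̄·Hᵀ·S⁻¹ = [17311/172742; -11101/86371; -9021/86371]
step 1: x' = x̄ + K·y = [71699/172742, 561757/86371, -1169699/172742]
step 1: P' = (I − K·H)·P̄ = [267118/86371 224104/86371 68717/172742; 224104/86371 2117026/86371 -1881821/86371; 68717/172742 -1881821/86371 3850401/172742]
step 2: x̄ = F·x = [2528981/172742, -2364912/86371, -431116/86371]
step 2: P̄ = F·P·Fᵀ + Q = [16343543/172742 -16017530/86371 -3507057/86371; -16017530/86371 33982652/86371 6605297/86371; -3507057/86371 6605297/86371 5094851/172742]
step 2: y = z − H·x̄ = [-24708595/172742]
step 2: S = H·P̄·Hᵀ + R = [872913666/86371]
step 2: K = P̄·Hᵀ·S⁻¹ = [55392717/581942444; -56605479/290971222; -25319559/581942444]
step 2: x' = x̄ + K·y = [1193052919/1163884888, 259336887/581942444, 1433830007/1163884888]
step 2: P' = (I − K·H)·P̄ = [3542185075/1163884888 987753779/581942444 1455892083/1163884888; 987753779/581942444 3188952551/290971222 -5276940365/581942444; 1455892083/1163884888 -5276940365/581942444 12060411931/1163884888]

step 0: x' = [-607/77, 145/77, -1473/154], P' = [1268/77 -344/77 1597/77; -344/77 652/77 -981/77; 1597/77 -981/77 5147/154]
step 1: x' = [71699/172742, 561757/86371, -1169699/172742], P' = [267118/86371 224104/86371 68717/172742; 224104/86371 2117026/86371 -1881821/86371; 68717/172742 -1881821/86371 3850401/172742]
step 2: x' = [1193052919/1163884888, 259336887/581942444, 1433830007/1163884888], P' = [3542185075/1163884888 987753779/581942444 1455892083/1163884888; 987753779/581942444 3188952551/290971222 -5276940365/581942444; 1455892083/1163884888 -5276940365/581942444 12060411931/1163884888]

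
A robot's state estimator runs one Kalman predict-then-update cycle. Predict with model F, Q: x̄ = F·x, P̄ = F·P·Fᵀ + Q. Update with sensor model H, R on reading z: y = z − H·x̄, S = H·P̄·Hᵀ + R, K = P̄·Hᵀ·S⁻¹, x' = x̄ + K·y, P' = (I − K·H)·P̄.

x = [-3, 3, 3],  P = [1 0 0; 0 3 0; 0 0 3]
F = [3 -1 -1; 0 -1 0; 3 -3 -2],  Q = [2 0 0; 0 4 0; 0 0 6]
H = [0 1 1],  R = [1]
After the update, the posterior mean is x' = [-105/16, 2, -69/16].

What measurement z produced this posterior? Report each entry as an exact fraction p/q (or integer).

z = [-2]

x̄ = F·x = [-15, -3, -24]
P̄ = F·P·Fᵀ + Q = [17 3 24; 3 7 9; 24 9 54]
S = H·P̄·Hᵀ + R = [80]
K = P̄·Hᵀ·S⁻¹ = [27/80; 1/5; 63/80]
x' − x̄ = [135/16, 5, 315/16] = K·y
y = (KᵀK)⁻¹·Kᵀ·(x' − x̄) = [25]
z = y + H·x̄ = [25] + [-27] = [-2]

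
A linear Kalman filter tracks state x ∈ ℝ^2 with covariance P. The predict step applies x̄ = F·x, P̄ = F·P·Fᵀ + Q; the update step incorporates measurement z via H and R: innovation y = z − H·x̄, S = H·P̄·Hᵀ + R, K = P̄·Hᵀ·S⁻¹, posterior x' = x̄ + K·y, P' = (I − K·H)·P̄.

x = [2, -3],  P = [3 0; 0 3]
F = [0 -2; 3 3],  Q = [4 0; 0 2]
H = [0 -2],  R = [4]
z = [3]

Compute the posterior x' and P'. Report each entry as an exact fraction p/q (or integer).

x̄ = F·x = [6, -3]
P̄ = F·P·Fᵀ + Q = [16 -18; -18 56]
y = z − H·x̄ = [-3]
S = H·P̄·Hᵀ + R = [228]
K = P̄·Hᵀ·S⁻¹ = [3/19; -28/57]
x' = x̄ + K·y = [105/19, -29/19]
P' = (I − K·H)·P̄ = [196/19 -6/19; -6/19 56/57]

x' = [105/19, -29/19]
P' = [196/19 -6/19; -6/19 56/57]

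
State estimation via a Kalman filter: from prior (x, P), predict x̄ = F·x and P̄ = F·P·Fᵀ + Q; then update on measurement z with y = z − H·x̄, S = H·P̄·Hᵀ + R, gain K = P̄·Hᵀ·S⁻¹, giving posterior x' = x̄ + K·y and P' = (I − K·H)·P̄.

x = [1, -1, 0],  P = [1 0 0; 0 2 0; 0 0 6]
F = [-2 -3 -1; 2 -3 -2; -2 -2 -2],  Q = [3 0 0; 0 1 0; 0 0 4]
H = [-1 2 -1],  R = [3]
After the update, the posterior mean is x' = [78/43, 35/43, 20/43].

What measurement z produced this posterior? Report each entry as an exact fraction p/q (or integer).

x̄ = F·x = [1, 5, 0]
P̄ = F·P·Fᵀ + Q = [31 26 28; 26 47 32; 28 32 40]
S = H·P̄·Hᵀ + R = [86]
K = P̄·Hᵀ·S⁻¹ = [-7/86; 18/43; -2/43]
x' − x̄ = [35/43, -180/43, 20/43] = K·y
y = (KᵀK)⁻¹·Kᵀ·(x' − x̄) = [-10]
z = y + H·x̄ = [-10] + [9] = [-1]

z = [-1]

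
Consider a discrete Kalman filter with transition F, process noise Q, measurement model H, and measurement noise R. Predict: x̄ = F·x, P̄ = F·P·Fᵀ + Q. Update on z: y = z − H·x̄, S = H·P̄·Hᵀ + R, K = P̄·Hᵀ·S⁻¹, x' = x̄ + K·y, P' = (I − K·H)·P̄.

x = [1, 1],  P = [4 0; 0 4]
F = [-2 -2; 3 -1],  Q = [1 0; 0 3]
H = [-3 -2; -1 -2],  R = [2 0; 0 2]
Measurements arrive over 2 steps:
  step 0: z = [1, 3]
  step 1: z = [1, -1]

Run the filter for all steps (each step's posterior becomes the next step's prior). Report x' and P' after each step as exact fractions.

step 0: x̄ = F·x = [-4, 2]
step 0: P̄ = F·P·Fᵀ + Q = [33 -16; -16 43]
step 0: y = z − H·x̄ = [-7, 3]
step 0: S = H·P̄·Hᵀ + R = [279 143; 143 143]
step 0: K = P̄·Hᵀ·S⁻¹ = [-33/68 4651/9724; 4/17 -1762/2431]
step 0: x' = x̄ + K·y = [4045/4862, -4428/2431]
step 0: P' = (I − K·H)·P̄ = [4685/4862 -2334/2431; -2334/2431 2929/2431]
step 1: x̄ = F·x = [283/143, 20991/4862]
step 1: P̄ = F·P·Fᵀ + Q = [285/143 67/143; 67/143 90617/4862]
step 1: y = z − H·x̄ = [37855/2431, 23371/2431]
step 1: S = H·P̄·Hᵀ + R = [243369/2431 204881/2431; 204881/2431 195497/2431]
step 1: K = P̄·Hᵀ·S⁻¹ = [-375879/1152136 351943/1152136; 85499/1152136 -630355/1152136]
step 1: x' = x̄ + K·y = [-47379/288034, 30686/144017]
step 1: P' = (I − K·H)·P̄ = [363911/576068 -357927/576068; -357927/576068 494141/576068]

step 0: x' = [4045/4862, -4428/2431], P' = [4685/4862 -2334/2431; -2334/2431 2929/2431]
step 1: x' = [-47379/288034, 30686/144017], P' = [363911/576068 -357927/576068; -357927/576068 494141/576068]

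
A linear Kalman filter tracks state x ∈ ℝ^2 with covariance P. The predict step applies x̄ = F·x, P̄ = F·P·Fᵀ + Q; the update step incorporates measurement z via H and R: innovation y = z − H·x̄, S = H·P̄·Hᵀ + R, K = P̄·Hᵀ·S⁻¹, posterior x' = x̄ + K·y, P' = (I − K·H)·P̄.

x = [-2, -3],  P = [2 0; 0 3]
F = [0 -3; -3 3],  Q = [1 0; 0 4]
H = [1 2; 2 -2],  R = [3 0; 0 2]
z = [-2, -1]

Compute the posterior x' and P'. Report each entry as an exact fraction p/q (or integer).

x̄ = F·x = [9, -3]
P̄ = F·P·Fᵀ + Q = [28 -27; -27 49]
y = z − H·x̄ = [-5, -25]
S = H·P̄·Hᵀ + R = [119 -194; -194 526]
K = P̄·Hᵀ·S⁻¹ = [3832/12479 4023/12479; 3929/12479 -2157/12479]
x' = x̄ + K·y = [-7424/12479, -3157/12479]
P' = (I − K·H)·P̄ = [6514/12479 2491/12479; 2491/12479 4648/12479]

x' = [-7424/12479, -3157/12479]
P' = [6514/12479 2491/12479; 2491/12479 4648/12479]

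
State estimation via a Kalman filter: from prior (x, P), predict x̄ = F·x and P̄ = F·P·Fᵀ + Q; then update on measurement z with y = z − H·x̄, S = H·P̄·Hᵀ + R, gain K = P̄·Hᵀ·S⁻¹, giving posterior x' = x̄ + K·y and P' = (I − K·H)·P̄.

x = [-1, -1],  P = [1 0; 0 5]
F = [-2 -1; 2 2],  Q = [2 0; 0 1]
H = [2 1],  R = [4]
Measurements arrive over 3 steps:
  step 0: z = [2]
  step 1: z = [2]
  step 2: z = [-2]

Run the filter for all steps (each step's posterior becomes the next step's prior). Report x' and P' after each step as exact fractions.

step 0: x̄ = F·x = [3, -4]
step 0: P̄ = F·P·Fᵀ + Q = [11 -14; -14 25]
step 0: y = z − H·x̄ = [0]
step 0: S = H·P̄·Hᵀ + R = [17]
step 0: K = P̄·Hᵀ·S⁻¹ = [8/17; -3/17]
step 0: x' = x̄ + K·y = [3, -4]
step 0: P' = (I − K·H)·P̄ = [123/17 -214/17; -214/17 416/17]
step 1: x̄ = F·x = [-2, -2]
step 1: P̄ = F·P·Fᵀ + Q = [86/17 -40/17; -40/17 461/17]
step 1: y = z − H·x̄ = [8]
step 1: S = H·P̄·Hᵀ + R = [713/17]
step 1: K = P̄·Hᵀ·S⁻¹ = [132/713; 381/713]
step 1: x' = x̄ + K·y = [-370/713, 1622/713]
step 1: P' = (I − K·H)·P̄ = [2582/713 -4636/713; -4636/713 10796/713]
step 2: x̄ = F·x = [-882/713, 2504/713]
step 2: P̄ = F·P·Fᵀ + Q = [4006/713 -4104/713; -4104/713 17137/713]
step 2: y = z − H·x̄ = [-2166/713]
step 2: S = H·P̄·Hᵀ + R = [19597/713]
step 2: K = P̄·Hᵀ·S⁻¹ = [3908/19597; 8929/19597]
step 2: x' = x̄ + K·y = [-36114/19597, 41698/19597]
step 2: P' = (I − K·H)·P̄ = [88686/19597 -161740/19597; -161740/19597 359196/19597]

step 0: x' = [3, -4], P' = [123/17 -214/17; -214/17 416/17]
step 1: x' = [-370/713, 1622/713], P' = [2582/713 -4636/713; -4636/713 10796/713]
step 2: x' = [-36114/19597, 41698/19597], P' = [88686/19597 -161740/19597; -161740/19597 359196/19597]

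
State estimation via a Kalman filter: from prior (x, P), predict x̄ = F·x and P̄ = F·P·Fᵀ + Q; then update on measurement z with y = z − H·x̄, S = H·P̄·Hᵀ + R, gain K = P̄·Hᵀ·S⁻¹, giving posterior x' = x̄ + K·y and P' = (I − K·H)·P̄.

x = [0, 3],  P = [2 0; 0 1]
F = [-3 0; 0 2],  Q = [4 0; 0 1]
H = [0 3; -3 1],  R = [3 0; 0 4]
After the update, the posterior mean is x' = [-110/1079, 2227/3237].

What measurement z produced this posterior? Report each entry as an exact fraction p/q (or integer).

x̄ = F·x = [0, 6]
P̄ = F·P·Fᵀ + Q = [22 0; 0 5]
S = H·P̄·Hᵀ + R = [48 15; 15 207]
K = P̄·Hᵀ·S⁻¹ = [110/1079 -352/1079; 1010/3237 5/3237]
x' − x̄ = [-110/1079, -17195/3237] = K·y
y = (KᵀK)⁻¹·Kᵀ·(x' − x̄) = [-17, -5]
z = y + H·x̄ = [-17, -5] + [18, 6] = [1, 1]

z = [1, 1]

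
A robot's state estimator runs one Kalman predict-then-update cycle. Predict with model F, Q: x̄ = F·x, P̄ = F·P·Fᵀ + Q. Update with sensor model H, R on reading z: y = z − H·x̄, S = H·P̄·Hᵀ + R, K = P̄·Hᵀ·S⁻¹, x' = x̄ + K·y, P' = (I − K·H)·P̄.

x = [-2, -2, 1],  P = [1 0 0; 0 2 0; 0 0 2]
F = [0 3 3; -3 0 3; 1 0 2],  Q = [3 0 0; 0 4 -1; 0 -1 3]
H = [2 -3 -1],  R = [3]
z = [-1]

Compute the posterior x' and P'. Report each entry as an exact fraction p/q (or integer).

x̄ = F·x = [-3, 9, 0]
P̄ = F·P·Fᵀ + Q = [39 18 12; 18 31 8; 12 8 12]
y = z − H·x̄ = [32]
S = H·P̄·Hᵀ + R = [234]
K = P̄·Hᵀ·S⁻¹ = [2/39; -5/18; -2/39]
x' = x̄ + K·y = [-53/39, 1/9, -64/39]
P' = (I − K·H)·P̄ = [499/13 64/3 164/13; 64/3 233/18 14/3; 164/13 14/3 148/13]

x' = [-53/39, 1/9, -64/39]
P' = [499/13 64/3 164/13; 64/3 233/18 14/3; 164/13 14/3 148/13]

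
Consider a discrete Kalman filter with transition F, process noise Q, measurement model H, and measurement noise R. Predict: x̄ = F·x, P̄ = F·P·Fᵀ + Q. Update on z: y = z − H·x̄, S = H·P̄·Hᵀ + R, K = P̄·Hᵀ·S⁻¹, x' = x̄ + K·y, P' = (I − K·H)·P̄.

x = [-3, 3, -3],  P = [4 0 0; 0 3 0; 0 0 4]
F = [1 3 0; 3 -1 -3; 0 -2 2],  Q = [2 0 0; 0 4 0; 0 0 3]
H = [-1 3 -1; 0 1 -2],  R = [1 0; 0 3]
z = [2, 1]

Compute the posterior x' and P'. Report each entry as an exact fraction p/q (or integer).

x̄ = F·x = [6, -3, -12]
P̄ = F·P·Fᵀ + Q = [33 3 -18; 3 79 -18; -18 -18 31]
y = z − H·x̄ = [5, -20]
S = H·P̄·Hᵀ + R = [830 386; 386 278]
K = P̄·Hᵀ·S⁻¹ = [-2787/13624 5781/13624; 12833/40872 -911/40872; 6127/40872 -20269/40872]
x' = x̄ + K·y = [-47811/13624, -40231/40872, -54449/40872]
P' = (I − K·H)·P̄ = [207411/13624 78381/13624 30519/13624; 78381/13624 99737/40872 51235/40872; 30519/13624 51235/40872 56021/40872]

x' = [-47811/13624, -40231/40872, -54449/40872]
P' = [207411/13624 78381/13624 30519/13624; 78381/13624 99737/40872 51235/40872; 30519/13624 51235/40872 56021/40872]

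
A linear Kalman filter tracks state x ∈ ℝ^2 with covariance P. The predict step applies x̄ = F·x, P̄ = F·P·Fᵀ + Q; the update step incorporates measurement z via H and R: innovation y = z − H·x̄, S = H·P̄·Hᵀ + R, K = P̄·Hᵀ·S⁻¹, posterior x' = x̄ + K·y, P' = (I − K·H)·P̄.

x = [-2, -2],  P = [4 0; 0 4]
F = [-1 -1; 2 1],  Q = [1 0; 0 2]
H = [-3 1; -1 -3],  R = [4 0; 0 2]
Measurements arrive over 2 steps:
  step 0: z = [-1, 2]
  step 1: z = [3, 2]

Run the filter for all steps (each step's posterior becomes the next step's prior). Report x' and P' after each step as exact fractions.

step 0: x̄ = F·x = [4, -6]
step 0: P̄ = F·P·Fᵀ + Q = [9 -12; -12 22]
step 0: y = z − H·x̄ = [17, -12]
step 0: S = H·P̄·Hᵀ + R = [179 -135; -135 137]
step 0: K = P̄·Hᵀ·S⁻¹ = [-849/3149 -216/3149; 328/3149 -918/3149]
step 0: x' = x̄ + K·y = [755/3149, -2302/3149]
step 0: P' = (I − K·H)·P̄ = [1062/3149 -210/3149; -210/3149 682/3149]
step 1: x̄ = F·x = [1547/3149, -792/3149]
step 1: P̄ = F·P·Fᵀ + Q = [4473/3149 -2176/3149; -2176/3149 10388/3149]
step 1: y = z − H·x̄ = [14880/3149, 5469/3149]
step 1: S = H·P̄·Hᵀ + R = [76297/3149 -35153/3149; -35153/3149 91207/3149]
step 1: K = P̄·Hᵀ·S⁻¹ = [-42875/181743 -12430/181743; 83176/908715 -256756/908715]
step 1: x' = x̄ + K·y = [-44967/60581, -93812/302905]
step 1: P' = (I − K·H)·P̄ = [53936/181743 -9692/181743; -9692/181743 187324/908715]

step 0: x' = [755/3149, -2302/3149], P' = [1062/3149 -210/3149; -210/3149 682/3149]
step 1: x' = [-44967/60581, -93812/302905], P' = [53936/181743 -9692/181743; -9692/181743 187324/908715]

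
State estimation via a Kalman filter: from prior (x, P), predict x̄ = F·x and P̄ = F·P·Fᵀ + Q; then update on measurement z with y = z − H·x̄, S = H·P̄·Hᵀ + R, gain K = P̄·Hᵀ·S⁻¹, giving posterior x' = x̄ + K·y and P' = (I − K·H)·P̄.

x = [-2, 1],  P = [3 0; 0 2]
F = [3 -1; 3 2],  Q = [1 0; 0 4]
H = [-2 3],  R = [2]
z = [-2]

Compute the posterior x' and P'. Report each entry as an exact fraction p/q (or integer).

x' = [-1415/197, -1072/197]
P' = [5829/197 3892/197; 3892/197 2642/197]

x̄ = F·x = [-7, -4]
P̄ = F·P·Fᵀ + Q = [30 23; 23 39]
y = z − H·x̄ = [-4]
S = H·P̄·Hᵀ + R = [197]
K = P̄·Hᵀ·S⁻¹ = [9/197; 71/197]
x' = x̄ + K·y = [-1415/197, -1072/197]
P' = (I − K·H)·P̄ = [5829/197 3892/197; 3892/197 2642/197]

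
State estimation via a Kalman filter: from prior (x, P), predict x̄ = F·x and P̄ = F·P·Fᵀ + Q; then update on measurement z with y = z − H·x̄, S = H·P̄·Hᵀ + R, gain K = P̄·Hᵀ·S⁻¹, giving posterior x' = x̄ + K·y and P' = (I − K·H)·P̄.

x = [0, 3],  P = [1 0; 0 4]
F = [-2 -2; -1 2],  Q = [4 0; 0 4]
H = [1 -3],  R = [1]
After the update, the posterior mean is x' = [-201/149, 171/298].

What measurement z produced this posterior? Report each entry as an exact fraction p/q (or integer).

z = [-3]

x̄ = F·x = [-6, 6]
P̄ = F·P·Fᵀ + Q = [24 -14; -14 21]
S = H·P̄·Hᵀ + R = [298]
K = P̄·Hᵀ·S⁻¹ = [33/149; -77/298]
x' − x̄ = [693/149, -1617/298] = K·y
y = (KᵀK)⁻¹·Kᵀ·(x' − x̄) = [21]
z = y + H·x̄ = [21] + [-24] = [-3]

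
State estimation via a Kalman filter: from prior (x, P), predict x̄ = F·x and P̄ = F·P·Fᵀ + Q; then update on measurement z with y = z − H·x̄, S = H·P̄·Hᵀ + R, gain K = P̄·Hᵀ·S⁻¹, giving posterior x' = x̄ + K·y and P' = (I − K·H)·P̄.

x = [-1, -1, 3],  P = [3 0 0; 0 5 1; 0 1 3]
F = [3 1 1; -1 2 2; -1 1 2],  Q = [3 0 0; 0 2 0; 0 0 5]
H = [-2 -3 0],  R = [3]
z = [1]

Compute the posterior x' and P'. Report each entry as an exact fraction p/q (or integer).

x̄ = F·x = [-1, 5, 6]
P̄ = F·P·Fᵀ + Q = [40 11 5; 11 45 31; 5 31 29]
y = z − H·x̄ = [14]
S = H·P̄·Hᵀ + R = [700]
K = P̄·Hᵀ·S⁻¹ = [-113/700; -157/700; -103/700]
x' = x̄ + K·y = [-163/50, 93/50, 197/50]
P' = (I − K·H)·P̄ = [15231/700 -10041/700 -8139/700; -10041/700 6851/700 5529/700; -8139/700 5529/700 9691/700]

x' = [-163/50, 93/50, 197/50]
P' = [15231/700 -10041/700 -8139/700; -10041/700 6851/700 5529/700; -8139/700 5529/700 9691/700]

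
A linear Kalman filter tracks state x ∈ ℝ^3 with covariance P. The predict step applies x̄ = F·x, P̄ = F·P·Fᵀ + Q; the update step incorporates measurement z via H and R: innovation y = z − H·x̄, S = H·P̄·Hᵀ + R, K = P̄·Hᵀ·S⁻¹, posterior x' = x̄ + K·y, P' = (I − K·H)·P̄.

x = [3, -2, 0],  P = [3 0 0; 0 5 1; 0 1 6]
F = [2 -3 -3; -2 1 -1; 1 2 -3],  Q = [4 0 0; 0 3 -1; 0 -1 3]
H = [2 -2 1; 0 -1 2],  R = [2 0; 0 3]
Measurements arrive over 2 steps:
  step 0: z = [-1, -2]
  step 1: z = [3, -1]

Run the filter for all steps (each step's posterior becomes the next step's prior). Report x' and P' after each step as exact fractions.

step 0: x' = [-81248/22069, -110544/22069, -78205/22069], P' = [1360097/132414 286978/22069 139072/22069; 286978/22069 388934/22069 199318/22069; 139072/22069 199318/22069 118322/22069]
step 1: x' = [1917958693/534197058, 840619979/356131372, 114314641/178065686], P' = [9161292013/2670985290 6116105869/1780656860 191772233/178065686; 6116105869/1780656860 15230565191/3561313720 634073299/356131372; 191772233/178065686 634073299/356131372 258583111/178065686]

step 0: x̄ = F·x = [12, -8, -1]
step 0: P̄ = F·P·Fᵀ + Q = [133 -9 33; -9 24 16; 33 16 68]
step 0: y = z − H·x̄ = [-40, -8]
step 0: S = H·P̄·Hᵀ + R = [838 254; 254 235]
step 0: K = P̄·Hᵀ·S⁻¹ = [55445/132414 -8834/66207; -2297/22069 3234/22069; -1085/22069 12442/22069]
step 0: x' = x̄ + K·y = [-81248/22069, -110544/22069, -78205/22069]
step 0: P' = (I − K·H)·P̄ = [1360097/132414 286978/22069 139072/22069; 286978/22069 388934/22069 199318/22069; 139072/22069 199318/22069 118322/22069]
step 1: x̄ = F·x = [403751/22069, 130157/22069, -67721/22069]
step 1: P̄ = F·P·Fᵀ + Q = [12106306/66207 3400634/66207 -3546169/66207; 3400634/66207 1469803/66207 -1514294/66207; -3546169/66207 -1514294/66207 5011127/132414]
step 1: y = z − H·x̄ = [-413260/22069, 243530/22069]
step 1: S = H·P̄·Hᵀ + R = [14406561/44138 -1821247/22069; -1821247/22069 17747854/66207]
step 1: K = P̄·Hᵀ·S⁻¹ = [1425424957/2670985290 -760220403/1780656860; 86006521/1780656860 -849699737/3561313720; 4027139/178065686 133419715/356131372]
step 1: x' = x̄ + K·y = [1917958693/534197058, 840619979/356131372, 114314641/178065686]
step 1: P' = (I − K·H)·P̄ = [9161292013/2670985290 6116105869/1780656860 191772233/178065686; 6116105869/1780656860 15230565191/3561313720 634073299/356131372; 191772233/178065686 634073299/356131372 258583111/178065686]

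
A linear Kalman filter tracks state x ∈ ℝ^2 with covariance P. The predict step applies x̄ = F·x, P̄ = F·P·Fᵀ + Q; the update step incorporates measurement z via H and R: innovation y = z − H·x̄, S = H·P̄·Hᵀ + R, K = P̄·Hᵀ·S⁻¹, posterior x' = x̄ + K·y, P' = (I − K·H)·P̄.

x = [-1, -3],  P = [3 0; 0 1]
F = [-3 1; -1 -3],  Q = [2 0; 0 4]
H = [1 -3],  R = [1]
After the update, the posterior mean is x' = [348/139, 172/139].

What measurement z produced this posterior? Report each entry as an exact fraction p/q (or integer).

z = [-1]

x̄ = F·x = [0, 10]
P̄ = F·P·Fᵀ + Q = [30 6; 6 16]
S = H·P̄·Hᵀ + R = [139]
K = P̄·Hᵀ·S⁻¹ = [12/139; -42/139]
x' − x̄ = [348/139, -1218/139] = K·y
y = (KᵀK)⁻¹·Kᵀ·(x' − x̄) = [29]
z = y + H·x̄ = [29] + [-30] = [-1]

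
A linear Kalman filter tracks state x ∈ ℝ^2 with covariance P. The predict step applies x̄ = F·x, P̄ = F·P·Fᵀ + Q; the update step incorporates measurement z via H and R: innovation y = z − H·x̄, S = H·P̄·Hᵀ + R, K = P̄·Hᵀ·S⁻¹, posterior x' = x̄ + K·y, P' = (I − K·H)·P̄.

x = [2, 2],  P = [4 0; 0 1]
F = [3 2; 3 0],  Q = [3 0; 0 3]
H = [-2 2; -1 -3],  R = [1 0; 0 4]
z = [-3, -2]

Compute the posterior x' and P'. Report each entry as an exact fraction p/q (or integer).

x' = [7193/4193, 639/4193]
P' = [9697/25158 1699/8386; 1699/8386 2211/8386]

x̄ = F·x = [10, 6]
P̄ = F·P·Fᵀ + Q = [43 36; 36 39]
y = z − H·x̄ = [5, 26]
S = H·P̄·Hᵀ + R = [41 -4; -4 614]
K = P̄·Hᵀ·S⁻¹ = [-4600/12579 -6247/25158; 512/4193 -2083/8386]
x' = x̄ + K·y = [7193/4193, 639/4193]
P' = (I − K·H)·P̄ = [9697/25158 1699/8386; 1699/8386 2211/8386]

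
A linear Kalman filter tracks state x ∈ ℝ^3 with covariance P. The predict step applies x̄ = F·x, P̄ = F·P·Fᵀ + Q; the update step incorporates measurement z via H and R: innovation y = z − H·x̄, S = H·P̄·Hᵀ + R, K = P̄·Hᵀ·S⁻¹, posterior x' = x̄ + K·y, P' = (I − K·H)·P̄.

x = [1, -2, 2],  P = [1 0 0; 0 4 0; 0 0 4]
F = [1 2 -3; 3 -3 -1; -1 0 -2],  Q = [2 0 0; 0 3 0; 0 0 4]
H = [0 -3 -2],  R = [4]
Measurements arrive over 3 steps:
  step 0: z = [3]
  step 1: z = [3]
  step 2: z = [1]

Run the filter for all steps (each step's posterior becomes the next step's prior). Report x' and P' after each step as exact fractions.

step 0: x' = [-415/44, 71/22, -277/44], P' = [33519/616 -4349/308 13085/616; -4349/308 1119/154 -3191/308; 13085/616 -3191/308 9687/616]
step 1: x' = [2206861/189761, -2930731/379522, 7624059/759044], P' = [28049358/189761 -9641387/189761 28856489/379522; -9641387/189761 9244643/379522 -26976161/759044; 28856489/379522 -26976161/759044 80170803/1518088]
step 2: x' = [-184684403814/9599113987, 41670484479/9599113987, -67057540124/9599113987], P' = [2727556619879/9599113987 -919960826464/9599113987 1376480788058/9599113987; -919960826464/9599113987 377480947052/9599113987 -555946684216/9599113987; 1376480788058/9599113987 -555946684216/9599113987 828100963416/9599113987]

step 0: x̄ = F·x = [-9, 7, -5]
step 0: P̄ = F·P·Fᵀ + Q = [55 -9 23; -9 52 5; 23 5 21]
step 0: y = z − H·x̄ = [14]
step 0: S = H·P̄·Hᵀ + R = [616]
step 0: K = P̄·Hᵀ·S⁻¹ = [-19/616; -83/308; -57/616]
step 0: x' = x̄ + K·y = [-415/44, 71/22, -277/44]
step 0: P' = (I − K·H)·P̄ = [33519/616 -4349/308 13085/616; -4349/308 1119/154 -3191/308; 13085/616 -3191/308 9687/616]
step 1: x̄ = F·x = [175/11, -697/22, 969/44]
step 1: P̄ = F·P·Fᵀ + Q = [12890/77 -12357/77 2879/22; -12357/77 98313/154 -15071/44; 2879/22 -15071/44 18153/88]
step 1: y = z − H·x̄ = [-48]
step 1: S = H·P̄·Hᵀ + R = [17251/7]
step 1: K = P̄·Hᵀ·S⁻¹ = [1538/17251; -8611/17251; 4305/17251]
step 1: x' = x̄ + K·y = [2206861/189761, -2930731/379522, 7624059/759044]
step 1: P' = (I − K·H)·P̄ = [28049358/189761 -9641387/189761 28856489/379522; -9641387/189761 9244643/379522 -26976161/759044; 28856489/379522 -26976161/759044 80170803/1518088]
step 2: x̄ = F·x = [-25767657/759044, 3312969/69004, -12037781/379522]
step 2: P̄ = F·P·Fᵀ + Q = [743230299/1518088 -97408503/138008 371063695/759044; -97408503/138008 255379641/138008 -74776363/69004; 371063695/759044 -74776363/69004 253213563/379522]
step 2: y = z − H·x̄ = [61935897/759044]
step 2: S = H·P̄·Hᵀ + R = [9599113987/1518088]
step 2: K = P̄·Hᵀ·S⁻¹ = [1730225819/9599113987; -5137368181/9599113987; 2909531454/9599113987]
step 2: x' = x̄ + K·y = [-184684403814/9599113987, 41670484479/9599113987, -67057540124/9599113987]
step 2: P' = (I − K·H)·P̄ = [2727556619879/9599113987 -919960826464/9599113987 1376480788058/9599113987; -919960826464/9599113987 377480947052/9599113987 -555946684216/9599113987; 1376480788058/9599113987 -555946684216/9599113987 828100963416/9599113987]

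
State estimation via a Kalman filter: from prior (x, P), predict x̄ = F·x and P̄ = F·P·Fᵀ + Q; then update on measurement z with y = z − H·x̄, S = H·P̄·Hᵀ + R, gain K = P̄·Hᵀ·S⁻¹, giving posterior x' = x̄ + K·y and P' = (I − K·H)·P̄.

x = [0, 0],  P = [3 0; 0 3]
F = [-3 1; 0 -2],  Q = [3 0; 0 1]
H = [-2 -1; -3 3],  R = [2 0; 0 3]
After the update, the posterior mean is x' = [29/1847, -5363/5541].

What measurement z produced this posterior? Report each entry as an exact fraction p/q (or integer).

z = [1, -3]

x̄ = F·x = [0, 0]
P̄ = F·P·Fᵀ + Q = [33 -6; -6 13]
S = H·P̄·Hᵀ + R = [123 177; 177 525]
K = P̄·Hᵀ·S⁻¹ = [-1199/3694 -419/3694; -1769/5541 1198/5541]
x' − x̄ = [29/1847, -5363/5541] = K·y
y = (KᵀK)⁻¹·Kᵀ·(x' − x̄) = [1, -3]
z = y + H·x̄ = [1, -3] + [0, 0] = [1, -3]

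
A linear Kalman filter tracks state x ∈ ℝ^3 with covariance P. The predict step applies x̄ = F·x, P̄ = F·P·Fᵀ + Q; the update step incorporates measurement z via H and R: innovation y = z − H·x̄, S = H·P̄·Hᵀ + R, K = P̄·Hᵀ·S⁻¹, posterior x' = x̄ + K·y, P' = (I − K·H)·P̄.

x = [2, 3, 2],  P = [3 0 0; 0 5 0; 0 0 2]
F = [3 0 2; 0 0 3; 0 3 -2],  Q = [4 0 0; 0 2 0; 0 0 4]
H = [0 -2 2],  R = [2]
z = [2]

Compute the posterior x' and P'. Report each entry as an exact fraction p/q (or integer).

x̄ = F·x = [10, 6, 5]
P̄ = F·P·Fᵀ + Q = [39 12 -8; 12 20 -12; -8 -12 57]
y = z − H·x̄ = [4]
S = H·P̄·Hᵀ + R = [406]
K = P̄·Hᵀ·S⁻¹ = [-20/203; -32/203; 69/203]
x' = x̄ + K·y = [1950/203, 1090/203, 1291/203]
P' = (I − K·H)·P̄ = [7117/203 1156/203 1136/203; 1156/203 2012/203 1980/203; 1136/203 1980/203 2049/203]

x' = [1950/203, 1090/203, 1291/203]
P' = [7117/203 1156/203 1136/203; 1156/203 2012/203 1980/203; 1136/203 1980/203 2049/203]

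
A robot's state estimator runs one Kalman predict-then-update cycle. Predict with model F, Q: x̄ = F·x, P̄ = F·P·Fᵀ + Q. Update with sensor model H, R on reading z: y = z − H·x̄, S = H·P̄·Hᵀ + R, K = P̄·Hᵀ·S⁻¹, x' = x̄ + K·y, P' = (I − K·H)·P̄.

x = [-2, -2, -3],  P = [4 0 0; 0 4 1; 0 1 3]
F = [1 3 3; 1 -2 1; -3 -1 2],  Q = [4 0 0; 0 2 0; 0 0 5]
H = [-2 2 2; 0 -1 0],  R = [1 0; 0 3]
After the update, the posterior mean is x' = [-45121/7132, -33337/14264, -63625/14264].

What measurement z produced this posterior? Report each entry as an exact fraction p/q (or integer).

z = [-1, 2]

x̄ = F·x = [-17, -1, 2]
P̄ = F·P·Fᵀ + Q = [89 -14 -3; -14 21 -3; -3 -3 53]
S = H·P̄·Hᵀ + R = [765 -64; -64 24]
K = P̄·Hᵀ·S⁻¹ = [-524/1783 -1429/7132; 24/1783 -11969/14264; 342/1783 9079/14264]
x' − x̄ = [76123/7132, -19073/14264, -92153/14264] = K·y
y = (KᵀK)⁻¹·Kᵀ·(x' − x̄) = [-37, 1]
z = y + H·x̄ = [-37, 1] + [36, 1] = [-1, 2]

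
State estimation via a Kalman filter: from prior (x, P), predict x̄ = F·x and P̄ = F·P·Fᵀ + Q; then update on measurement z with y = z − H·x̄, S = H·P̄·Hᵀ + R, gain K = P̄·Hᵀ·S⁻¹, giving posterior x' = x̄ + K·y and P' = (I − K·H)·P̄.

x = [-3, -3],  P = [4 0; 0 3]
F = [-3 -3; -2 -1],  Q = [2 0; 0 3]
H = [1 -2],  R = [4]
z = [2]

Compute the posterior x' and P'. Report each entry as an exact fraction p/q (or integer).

x̄ = F·x = [18, 9]
P̄ = F·P·Fᵀ + Q = [65 33; 33 22]
y = z − H·x̄ = [2]
S = H·P̄·Hᵀ + R = [25]
K = P̄·Hᵀ·S⁻¹ = [-1/25; -11/25]
x' = x̄ + K·y = [448/25, 203/25]
P' = (I − K·H)·P̄ = [1624/25 814/25; 814/25 429/25]

x' = [448/25, 203/25]
P' = [1624/25 814/25; 814/25 429/25]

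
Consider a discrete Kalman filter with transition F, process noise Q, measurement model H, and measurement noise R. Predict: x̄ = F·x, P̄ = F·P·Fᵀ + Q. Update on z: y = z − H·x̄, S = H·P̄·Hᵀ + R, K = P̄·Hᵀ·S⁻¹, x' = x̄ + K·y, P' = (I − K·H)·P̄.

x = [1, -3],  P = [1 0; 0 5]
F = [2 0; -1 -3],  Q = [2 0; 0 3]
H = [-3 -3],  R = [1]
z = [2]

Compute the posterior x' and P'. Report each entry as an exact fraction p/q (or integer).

x̄ = F·x = [2, 8]
P̄ = F·P·Fᵀ + Q = [6 -2; -2 49]
y = z − H·x̄ = [32]
S = H·P̄·Hᵀ + R = [460]
K = P̄·Hᵀ·S⁻¹ = [-3/115; -141/460]
x' = x̄ + K·y = [134/115, -208/115]
P' = (I − K·H)·P̄ = [654/115 -653/115; -653/115 2659/460]

x' = [134/115, -208/115]
P' = [654/115 -653/115; -653/115 2659/460]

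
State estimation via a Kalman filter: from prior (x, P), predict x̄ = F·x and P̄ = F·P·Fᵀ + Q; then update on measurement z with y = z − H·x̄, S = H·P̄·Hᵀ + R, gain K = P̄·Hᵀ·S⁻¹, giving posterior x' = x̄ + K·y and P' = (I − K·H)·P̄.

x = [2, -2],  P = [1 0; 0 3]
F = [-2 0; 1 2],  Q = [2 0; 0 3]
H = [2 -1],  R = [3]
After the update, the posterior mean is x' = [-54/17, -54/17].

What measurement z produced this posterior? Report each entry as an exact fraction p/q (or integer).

x̄ = F·x = [-4, -2]
P̄ = F·P·Fᵀ + Q = [6 -2; -2 16]
S = H·P̄·Hᵀ + R = [51]
K = P̄·Hᵀ·S⁻¹ = [14/51; -20/51]
x' − x̄ = [14/17, -20/17] = K·y
y = (KᵀK)⁻¹·Kᵀ·(x' − x̄) = [3]
z = y + H·x̄ = [3] + [-6] = [-3]

z = [-3]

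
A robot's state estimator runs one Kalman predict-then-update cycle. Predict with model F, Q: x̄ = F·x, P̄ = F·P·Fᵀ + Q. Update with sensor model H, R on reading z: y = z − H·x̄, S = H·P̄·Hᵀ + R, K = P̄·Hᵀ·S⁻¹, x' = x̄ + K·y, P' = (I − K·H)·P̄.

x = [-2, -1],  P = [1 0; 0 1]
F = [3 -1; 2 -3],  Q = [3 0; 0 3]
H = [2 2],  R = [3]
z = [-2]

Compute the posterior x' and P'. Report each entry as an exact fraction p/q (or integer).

x̄ = F·x = [-5, -1]
P̄ = F·P·Fᵀ + Q = [13 9; 9 16]
y = z − H·x̄ = [10]
S = H·P̄·Hᵀ + R = [191]
K = P̄·Hᵀ·S⁻¹ = [44/191; 50/191]
x' = x̄ + K·y = [-515/191, 309/191]
P' = (I − K·H)·P̄ = [547/191 -481/191; -481/191 556/191]

x' = [-515/191, 309/191]
P' = [547/191 -481/191; -481/191 556/191]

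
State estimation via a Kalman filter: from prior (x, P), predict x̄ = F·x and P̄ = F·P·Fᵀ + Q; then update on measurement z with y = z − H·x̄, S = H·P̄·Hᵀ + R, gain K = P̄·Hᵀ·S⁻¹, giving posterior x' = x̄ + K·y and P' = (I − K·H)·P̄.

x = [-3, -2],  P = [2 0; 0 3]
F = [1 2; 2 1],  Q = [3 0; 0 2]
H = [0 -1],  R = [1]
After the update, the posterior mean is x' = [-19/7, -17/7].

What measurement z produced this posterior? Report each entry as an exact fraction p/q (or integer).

x̄ = F·x = [-7, -8]
P̄ = F·P·Fᵀ + Q = [17 10; 10 13]
S = H·P̄·Hᵀ + R = [14]
K = P̄·Hᵀ·S⁻¹ = [-5/7; -13/14]
x' − x̄ = [30/7, 39/7] = K·y
y = (KᵀK)⁻¹·Kᵀ·(x' − x̄) = [-6]
z = y + H·x̄ = [-6] + [8] = [2]

z = [2]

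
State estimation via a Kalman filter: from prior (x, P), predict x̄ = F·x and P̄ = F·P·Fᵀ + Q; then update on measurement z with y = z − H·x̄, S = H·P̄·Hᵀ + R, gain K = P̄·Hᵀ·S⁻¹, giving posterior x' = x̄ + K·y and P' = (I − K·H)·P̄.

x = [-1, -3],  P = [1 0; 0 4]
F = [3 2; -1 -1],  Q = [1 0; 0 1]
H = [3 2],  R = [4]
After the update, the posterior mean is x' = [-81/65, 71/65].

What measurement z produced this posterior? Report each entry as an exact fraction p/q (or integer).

z = [-1]

x̄ = F·x = [-9, 4]
P̄ = F·P·Fᵀ + Q = [26 -11; -11 6]
S = H·P̄·Hᵀ + R = [130]
K = P̄·Hᵀ·S⁻¹ = [28/65; -21/130]
x' − x̄ = [504/65, -189/65] = K·y
y = (KᵀK)⁻¹·Kᵀ·(x' − x̄) = [18]
z = y + H·x̄ = [18] + [-19] = [-1]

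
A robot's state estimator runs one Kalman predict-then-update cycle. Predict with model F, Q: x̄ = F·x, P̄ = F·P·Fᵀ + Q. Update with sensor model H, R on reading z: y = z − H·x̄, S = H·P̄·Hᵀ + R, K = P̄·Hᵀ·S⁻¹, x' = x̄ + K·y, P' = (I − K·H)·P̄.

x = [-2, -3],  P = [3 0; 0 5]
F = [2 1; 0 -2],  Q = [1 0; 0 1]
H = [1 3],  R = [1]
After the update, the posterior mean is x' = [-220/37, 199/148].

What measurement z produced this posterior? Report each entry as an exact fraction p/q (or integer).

x̄ = F·x = [-7, 6]
P̄ = F·P·Fᵀ + Q = [18 -10; -10 21]
S = H·P̄·Hᵀ + R = [148]
K = P̄·Hᵀ·S⁻¹ = [-3/37; 53/148]
x' − x̄ = [39/37, -689/148] = K·y
y = (KᵀK)⁻¹·Kᵀ·(x' − x̄) = [-13]
z = y + H·x̄ = [-13] + [11] = [-2]

z = [-2]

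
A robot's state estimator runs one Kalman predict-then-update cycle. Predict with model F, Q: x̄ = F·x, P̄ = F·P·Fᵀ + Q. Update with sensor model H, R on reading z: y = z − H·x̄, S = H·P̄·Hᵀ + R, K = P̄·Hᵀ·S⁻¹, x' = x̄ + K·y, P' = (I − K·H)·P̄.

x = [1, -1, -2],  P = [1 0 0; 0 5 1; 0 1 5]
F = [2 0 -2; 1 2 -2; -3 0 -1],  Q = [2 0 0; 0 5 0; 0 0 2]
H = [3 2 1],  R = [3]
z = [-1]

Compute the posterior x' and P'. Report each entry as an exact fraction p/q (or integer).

x̄ = F·x = [6, 3, -1]
P̄ = F·P·Fᵀ + Q = [26 18 4; 18 38 5; 4 5 16]
y = z − H·x̄ = [-24]
S = H·P̄·Hᵀ + R = [665]
K = P̄·Hᵀ·S⁻¹ = [118/665; 27/133; 2/35]
x' = x̄ + K·y = [1158/665, -249/133, -83/35]
P' = (I − K·H)·P̄ = [3366/665 -792/133 -96/35; -792/133 1409/133 -19/7; -96/35 -19/7 484/35]

x' = [1158/665, -249/133, -83/35]
P' = [3366/665 -792/133 -96/35; -792/133 1409/133 -19/7; -96/35 -19/7 484/35]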